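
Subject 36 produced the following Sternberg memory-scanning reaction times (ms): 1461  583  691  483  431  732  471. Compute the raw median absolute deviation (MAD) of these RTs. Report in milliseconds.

Sorted: 431, 471, 483, 583, 691, 732, 1461 → median = 583
|x − 583|: 878, 0, 108, 100, 152, 149, 112
Sorted deviations: 0, 100, 108, 112, 149, 152, 878 → MAD = 112

112 ms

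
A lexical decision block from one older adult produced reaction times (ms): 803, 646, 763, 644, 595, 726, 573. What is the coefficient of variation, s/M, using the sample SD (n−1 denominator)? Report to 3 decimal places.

0.128

n = 7, Σ = 4750, M = 678.5714
Σ(x−M)² = 45245.714; s = √(45245.714/6) = 86.8387
CV = 86.8387 / 678.5714 = 0.12797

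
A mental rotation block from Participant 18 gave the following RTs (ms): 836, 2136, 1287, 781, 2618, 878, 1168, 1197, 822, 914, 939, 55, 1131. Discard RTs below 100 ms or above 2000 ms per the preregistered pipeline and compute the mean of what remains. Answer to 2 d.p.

Excluded: 55, 2136, 2618
Retained (n=10): Σ = 9953
Mean = 9953/10 = 995.3000

995.30 ms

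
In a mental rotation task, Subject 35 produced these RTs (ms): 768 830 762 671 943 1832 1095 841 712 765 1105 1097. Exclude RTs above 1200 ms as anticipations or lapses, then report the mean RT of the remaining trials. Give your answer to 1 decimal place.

Excluded: 1832
Retained (n=11): Σ = 9589
Mean = 9589/11 = 871.7273

871.7 ms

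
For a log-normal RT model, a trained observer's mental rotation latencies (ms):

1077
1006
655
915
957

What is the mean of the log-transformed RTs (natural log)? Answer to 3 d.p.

ln(RT): 6.9819, 6.9137, 6.4846, 6.8189, 6.8638
Σ ln(RT) = 34.0630
Mean = 34.0630/5 = 6.81261

6.813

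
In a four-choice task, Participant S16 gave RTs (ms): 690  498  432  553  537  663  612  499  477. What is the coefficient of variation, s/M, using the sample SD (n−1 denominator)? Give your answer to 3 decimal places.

0.158

n = 9, Σ = 4961, M = 551.2222
Σ(x−M)² = 60935.556; s = √(60935.556/8) = 87.2751
CV = 87.2751 / 551.2222 = 0.15833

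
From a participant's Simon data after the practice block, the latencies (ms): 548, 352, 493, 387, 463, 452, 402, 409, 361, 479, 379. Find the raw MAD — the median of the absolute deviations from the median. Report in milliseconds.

48 ms

Sorted: 352, 361, 379, 387, 402, 409, 452, 463, 479, 493, 548 → median = 409
|x − 409|: 139, 57, 84, 22, 54, 43, 7, 0, 48, 70, 30
Sorted deviations: 0, 7, 22, 30, 43, 48, 54, 57, 70, 84, 139 → MAD = 48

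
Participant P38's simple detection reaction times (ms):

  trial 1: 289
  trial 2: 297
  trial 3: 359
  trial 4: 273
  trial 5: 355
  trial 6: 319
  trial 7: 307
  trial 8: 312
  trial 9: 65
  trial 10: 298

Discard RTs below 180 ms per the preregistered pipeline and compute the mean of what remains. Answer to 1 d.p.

Excluded: 65
Retained (n=9): Σ = 2809
Mean = 2809/9 = 312.1111

312.1 ms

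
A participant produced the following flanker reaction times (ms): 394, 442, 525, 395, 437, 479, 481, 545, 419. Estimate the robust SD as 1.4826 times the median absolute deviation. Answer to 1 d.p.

57.8 ms

Sorted: 394, 395, 419, 437, 442, 479, 481, 525, 545 → median = 442
|x − 442| sorted: 0, 5, 23, 37, 39, 47, 48, 83, 103 → MAD = 39
Robust SD ≈ 1.4826 × 39 = 57.821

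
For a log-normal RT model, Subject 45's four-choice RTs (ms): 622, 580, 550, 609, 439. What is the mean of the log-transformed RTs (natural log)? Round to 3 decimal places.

ln(RT): 6.4329, 6.3630, 6.3099, 6.4118, 6.0845
Σ ln(RT) = 31.6022
Mean = 31.6022/5 = 6.32044

6.320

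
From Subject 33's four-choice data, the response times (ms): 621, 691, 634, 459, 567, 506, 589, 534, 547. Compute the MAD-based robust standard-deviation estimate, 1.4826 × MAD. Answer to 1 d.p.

Sorted: 459, 506, 534, 547, 567, 589, 621, 634, 691 → median = 567
|x − 567| sorted: 0, 20, 22, 33, 54, 61, 67, 108, 124 → MAD = 54
Robust SD ≈ 1.4826 × 54 = 80.060

80.1 ms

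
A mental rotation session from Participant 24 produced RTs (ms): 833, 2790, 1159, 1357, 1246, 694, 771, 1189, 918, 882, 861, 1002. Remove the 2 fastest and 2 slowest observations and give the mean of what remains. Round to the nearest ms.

Sorted: 694, 771, 833, 861, 882, 918, 1002, 1159, 1189, 1246, 1357, 2790
Drop lowest 2 (694, 771) and highest 2 (1357, 2790)
Remaining (n=8): Σ = 8090, mean = 8090/8 = 1011.250

1011 ms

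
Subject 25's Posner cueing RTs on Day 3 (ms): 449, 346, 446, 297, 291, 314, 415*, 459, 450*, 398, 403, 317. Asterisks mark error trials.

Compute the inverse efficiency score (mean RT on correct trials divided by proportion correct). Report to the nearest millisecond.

Correct trials (n=10): 449, 346, 446, 297, 291, 314, 459, 398, 403, 317
Mean correct RT = 3720/10 = 372.0000 ms
Proportion correct = 10/12
IES = 372.0000 / (10/12) = 446.400 ms

446 ms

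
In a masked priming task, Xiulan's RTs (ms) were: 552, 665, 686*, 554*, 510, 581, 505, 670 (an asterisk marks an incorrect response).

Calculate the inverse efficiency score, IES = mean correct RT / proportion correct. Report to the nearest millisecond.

774 ms

Correct trials (n=6): 552, 665, 510, 581, 505, 670
Mean correct RT = 3483/6 = 580.5000 ms
Proportion correct = 6/8
IES = 580.5000 / (6/8) = 774.000 ms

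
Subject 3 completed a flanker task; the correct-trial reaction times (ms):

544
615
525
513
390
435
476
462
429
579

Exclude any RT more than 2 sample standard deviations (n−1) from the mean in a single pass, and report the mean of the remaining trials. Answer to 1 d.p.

496.8 ms

n = 10, ΣRT = 4968, M = 496.800
Σ(x−M)² = 45479.60; s = √(45479.60/9) = 71.086
Cutoffs: 496.800 ± 2·71.086 → [354.6, 639.0]
No RTs fall outside the cutoffs; all 10 retained. Mean = 4968/10 = 496.800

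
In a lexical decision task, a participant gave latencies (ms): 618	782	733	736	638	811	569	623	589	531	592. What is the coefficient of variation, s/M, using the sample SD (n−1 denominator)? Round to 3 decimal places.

0.142

n = 11, Σ = 7222, M = 656.5455
Σ(x−M)² = 86862.727; s = √(86862.727/10) = 93.2002
CV = 93.2002 / 656.5455 = 0.14196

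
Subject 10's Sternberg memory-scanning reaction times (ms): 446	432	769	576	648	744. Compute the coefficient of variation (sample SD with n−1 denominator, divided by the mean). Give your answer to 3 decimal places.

0.239

n = 6, Σ = 3615, M = 602.5000
Σ(x−M)² = 104079.500; s = √(104079.500/5) = 144.2772
CV = 144.2772 / 602.5000 = 0.23946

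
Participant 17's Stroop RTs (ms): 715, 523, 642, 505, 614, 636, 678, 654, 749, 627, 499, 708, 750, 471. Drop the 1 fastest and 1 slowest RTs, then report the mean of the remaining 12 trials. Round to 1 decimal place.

629.2 ms

Sorted: 471, 499, 505, 523, 614, 627, 636, 642, 654, 678, 708, 715, 749, 750
Drop lowest 1 (471) and highest 1 (750)
Remaining (n=12): Σ = 7550, mean = 7550/12 = 629.167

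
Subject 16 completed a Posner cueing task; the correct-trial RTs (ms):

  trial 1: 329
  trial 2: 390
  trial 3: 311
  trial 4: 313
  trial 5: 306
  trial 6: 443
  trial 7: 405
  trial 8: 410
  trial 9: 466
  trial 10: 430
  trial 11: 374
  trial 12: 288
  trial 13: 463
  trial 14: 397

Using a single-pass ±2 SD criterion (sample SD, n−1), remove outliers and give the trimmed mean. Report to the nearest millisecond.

380 ms

n = 14, ΣRT = 5325, M = 380.357
Σ(x−M)² = 48493.21; s = √(48493.21/13) = 61.076
Cutoffs: 380.357 ± 2·61.076 → [258.2, 502.5]
No RTs fall outside the cutoffs; all 14 retained. Mean = 5325/14 = 380.357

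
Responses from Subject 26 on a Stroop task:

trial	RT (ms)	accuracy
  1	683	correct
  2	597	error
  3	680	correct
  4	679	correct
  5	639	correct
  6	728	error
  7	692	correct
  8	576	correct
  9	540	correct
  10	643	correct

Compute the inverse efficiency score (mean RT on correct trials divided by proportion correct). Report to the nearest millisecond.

802 ms

Correct trials (n=8): 683, 680, 679, 639, 692, 576, 540, 643
Mean correct RT = 5132/8 = 641.5000 ms
Proportion correct = 8/10
IES = 641.5000 / (8/10) = 801.875 ms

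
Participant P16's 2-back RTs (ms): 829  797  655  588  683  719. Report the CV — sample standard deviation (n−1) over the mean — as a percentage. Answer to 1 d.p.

12.6%

n = 6, Σ = 4271, M = 711.8333
Σ(x−M)² = 40428.833; s = √(40428.833/5) = 89.9209
CV = 89.9209 / 711.8333 = 0.12632 = 12.632%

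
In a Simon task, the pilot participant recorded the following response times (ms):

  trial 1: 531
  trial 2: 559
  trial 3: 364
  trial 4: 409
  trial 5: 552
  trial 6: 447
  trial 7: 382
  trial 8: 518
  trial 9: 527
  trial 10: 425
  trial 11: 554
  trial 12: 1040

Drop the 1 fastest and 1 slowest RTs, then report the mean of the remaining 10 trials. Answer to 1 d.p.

490.4 ms

Sorted: 364, 382, 409, 425, 447, 518, 527, 531, 552, 554, 559, 1040
Drop lowest 1 (364) and highest 1 (1040)
Remaining (n=10): Σ = 4904, mean = 4904/10 = 490.400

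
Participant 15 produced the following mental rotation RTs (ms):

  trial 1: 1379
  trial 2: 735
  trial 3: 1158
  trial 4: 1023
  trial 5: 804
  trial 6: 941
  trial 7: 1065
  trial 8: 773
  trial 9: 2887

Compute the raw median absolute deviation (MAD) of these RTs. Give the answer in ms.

Sorted: 735, 773, 804, 941, 1023, 1065, 1158, 1379, 2887 → median = 1023
|x − 1023|: 356, 288, 135, 0, 219, 82, 42, 250, 1864
Sorted deviations: 0, 42, 82, 135, 219, 250, 288, 356, 1864 → MAD = 219

219 ms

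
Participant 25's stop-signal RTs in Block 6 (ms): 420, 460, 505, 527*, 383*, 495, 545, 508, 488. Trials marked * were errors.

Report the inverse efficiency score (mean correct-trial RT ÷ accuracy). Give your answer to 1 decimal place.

Correct trials (n=7): 420, 460, 505, 495, 545, 508, 488
Mean correct RT = 3421/7 = 488.7143 ms
Proportion correct = 7/9
IES = 488.7143 / (7/9) = 628.347 ms

628.3 ms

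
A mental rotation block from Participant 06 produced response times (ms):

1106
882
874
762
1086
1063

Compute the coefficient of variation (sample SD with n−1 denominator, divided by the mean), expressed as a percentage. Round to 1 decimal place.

14.7%

n = 6, Σ = 5773, M = 962.1667
Σ(x−M)² = 100456.833; s = √(100456.833/5) = 141.7440
CV = 141.7440 / 962.1667 = 0.14732 = 14.732%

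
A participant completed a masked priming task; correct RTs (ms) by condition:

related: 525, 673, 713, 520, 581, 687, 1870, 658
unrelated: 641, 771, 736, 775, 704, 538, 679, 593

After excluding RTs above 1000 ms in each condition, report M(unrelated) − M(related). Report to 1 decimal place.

related: exclude 1870
M(related) = 4357/7 = 622.429
M(unrelated) = 5437/8 = 679.625
Difference = 679.625 − 622.429 = 57.196 ms

57.2 ms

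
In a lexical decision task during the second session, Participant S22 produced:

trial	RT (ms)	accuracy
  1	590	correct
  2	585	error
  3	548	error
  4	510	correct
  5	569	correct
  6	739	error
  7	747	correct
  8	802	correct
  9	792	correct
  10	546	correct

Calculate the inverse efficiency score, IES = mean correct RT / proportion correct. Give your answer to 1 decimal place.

929.8 ms

Correct trials (n=7): 590, 510, 569, 747, 802, 792, 546
Mean correct RT = 4556/7 = 650.8571 ms
Proportion correct = 7/10
IES = 650.8571 / (7/10) = 929.796 ms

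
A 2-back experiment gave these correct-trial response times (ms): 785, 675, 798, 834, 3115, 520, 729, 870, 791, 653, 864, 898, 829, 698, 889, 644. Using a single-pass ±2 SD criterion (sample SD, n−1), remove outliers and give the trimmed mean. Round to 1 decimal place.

765.1 ms

n = 16, ΣRT = 14592, M = 912.000
Σ(x−M)² = 5342764.00; s = √(5342764.00/15) = 596.812
Cutoffs: 912.000 ± 2·596.812 → [-281.6, 2105.6]
Outside: 3115 → excluded.
Retained (n=15): Σ = 11477, mean = 11477/15 = 765.133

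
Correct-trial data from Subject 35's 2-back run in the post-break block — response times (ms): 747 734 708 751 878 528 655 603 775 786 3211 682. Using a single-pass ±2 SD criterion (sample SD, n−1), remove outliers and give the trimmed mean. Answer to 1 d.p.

713.4 ms

n = 12, ΣRT = 11058, M = 921.500
Σ(x−M)² = 5808451.00; s = √(5808451.00/11) = 726.664
Cutoffs: 921.500 ± 2·726.664 → [-531.8, 2374.8]
Outside: 3211 → excluded.
Retained (n=11): Σ = 7847, mean = 7847/11 = 713.364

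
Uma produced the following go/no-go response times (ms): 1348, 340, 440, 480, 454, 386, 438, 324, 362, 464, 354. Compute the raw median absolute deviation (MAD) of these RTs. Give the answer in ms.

52 ms

Sorted: 324, 340, 354, 362, 386, 438, 440, 454, 464, 480, 1348 → median = 438
|x − 438|: 910, 98, 2, 42, 16, 52, 0, 114, 76, 26, 84
Sorted deviations: 0, 2, 16, 26, 42, 52, 76, 84, 98, 114, 910 → MAD = 52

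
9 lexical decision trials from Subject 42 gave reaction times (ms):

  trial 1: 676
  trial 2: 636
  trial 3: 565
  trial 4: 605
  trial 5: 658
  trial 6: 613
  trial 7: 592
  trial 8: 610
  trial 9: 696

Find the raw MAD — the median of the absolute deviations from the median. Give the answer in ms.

23 ms

Sorted: 565, 592, 605, 610, 613, 636, 658, 676, 696 → median = 613
|x − 613|: 63, 23, 48, 8, 45, 0, 21, 3, 83
Sorted deviations: 0, 3, 8, 21, 23, 45, 48, 63, 83 → MAD = 23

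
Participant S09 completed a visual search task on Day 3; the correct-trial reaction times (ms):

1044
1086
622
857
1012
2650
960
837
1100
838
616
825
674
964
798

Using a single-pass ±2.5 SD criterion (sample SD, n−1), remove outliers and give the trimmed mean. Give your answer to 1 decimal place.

873.8 ms

n = 15, ΣRT = 14883, M = 992.200
Σ(x−M)² = 3285266.40; s = √(3285266.40/14) = 484.419
Cutoffs: 992.200 ± 2.5·484.419 → [-218.8, 2203.2]
Outside: 2650 → excluded.
Retained (n=14): Σ = 12233, mean = 12233/14 = 873.786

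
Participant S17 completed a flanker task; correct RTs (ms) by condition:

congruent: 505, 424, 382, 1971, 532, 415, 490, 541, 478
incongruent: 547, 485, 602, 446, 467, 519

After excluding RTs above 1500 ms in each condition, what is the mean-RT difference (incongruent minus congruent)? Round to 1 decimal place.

40.1 ms

congruent: exclude 1971
M(congruent) = 3767/8 = 470.875
M(incongruent) = 3066/6 = 511.000
Difference = 511.000 − 470.875 = 40.125 ms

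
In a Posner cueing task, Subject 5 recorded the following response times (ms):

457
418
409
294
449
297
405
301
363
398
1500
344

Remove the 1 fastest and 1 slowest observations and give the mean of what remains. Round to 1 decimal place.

384.1 ms

Sorted: 294, 297, 301, 344, 363, 398, 405, 409, 418, 449, 457, 1500
Drop lowest 1 (294) and highest 1 (1500)
Remaining (n=10): Σ = 3841, mean = 3841/10 = 384.100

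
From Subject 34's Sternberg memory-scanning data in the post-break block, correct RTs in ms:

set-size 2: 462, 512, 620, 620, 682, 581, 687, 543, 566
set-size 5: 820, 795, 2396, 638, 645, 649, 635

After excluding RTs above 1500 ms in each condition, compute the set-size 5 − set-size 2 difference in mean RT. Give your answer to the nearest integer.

111 ms

set-size 5: exclude 2396
M(set-size 2) = 5273/9 = 585.889
M(set-size 5) = 4182/6 = 697.000
Difference = 697.000 − 585.889 = 111.111 ms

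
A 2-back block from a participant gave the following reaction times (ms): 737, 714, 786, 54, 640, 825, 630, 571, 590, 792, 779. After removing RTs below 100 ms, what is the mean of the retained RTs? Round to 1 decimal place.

Excluded: 54
Retained (n=10): Σ = 7064
Mean = 7064/10 = 706.4000

706.4 ms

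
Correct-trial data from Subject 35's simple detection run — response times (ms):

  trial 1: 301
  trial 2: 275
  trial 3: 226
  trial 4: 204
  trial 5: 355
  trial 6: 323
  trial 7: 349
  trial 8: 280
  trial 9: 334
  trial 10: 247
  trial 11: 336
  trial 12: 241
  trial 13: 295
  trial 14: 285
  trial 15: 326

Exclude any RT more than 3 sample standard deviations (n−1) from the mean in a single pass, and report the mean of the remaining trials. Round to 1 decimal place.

n = 15, ΣRT = 4377, M = 291.800
Σ(x−M)² = 30332.40; s = √(30332.40/14) = 46.547
Cutoffs: 291.800 ± 3·46.547 → [152.2, 431.4]
No RTs fall outside the cutoffs; all 15 retained. Mean = 4377/15 = 291.800

291.8 ms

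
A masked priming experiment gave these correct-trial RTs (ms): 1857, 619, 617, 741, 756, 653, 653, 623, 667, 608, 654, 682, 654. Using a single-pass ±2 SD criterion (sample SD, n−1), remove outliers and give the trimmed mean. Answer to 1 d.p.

660.6 ms

n = 13, ΣRT = 9784, M = 752.615
Σ(x−M)² = 1345383.08; s = √(1345383.08/12) = 334.836
Cutoffs: 752.615 ± 2·334.836 → [82.9, 1422.3]
Outside: 1857 → excluded.
Retained (n=12): Σ = 7927, mean = 7927/12 = 660.583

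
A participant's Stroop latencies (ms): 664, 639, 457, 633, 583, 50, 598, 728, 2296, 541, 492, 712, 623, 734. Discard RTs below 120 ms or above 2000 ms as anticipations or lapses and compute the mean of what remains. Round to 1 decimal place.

617.0 ms

Excluded: 50, 2296
Retained (n=12): Σ = 7404
Mean = 7404/12 = 617.0000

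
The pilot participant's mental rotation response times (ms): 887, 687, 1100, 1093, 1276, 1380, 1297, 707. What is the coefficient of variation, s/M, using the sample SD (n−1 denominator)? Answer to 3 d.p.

0.254

n = 8, Σ = 8427, M = 1053.3750
Σ(x−M)² = 501229.875; s = √(501229.875/7) = 267.5897
CV = 267.5897 / 1053.3750 = 0.25403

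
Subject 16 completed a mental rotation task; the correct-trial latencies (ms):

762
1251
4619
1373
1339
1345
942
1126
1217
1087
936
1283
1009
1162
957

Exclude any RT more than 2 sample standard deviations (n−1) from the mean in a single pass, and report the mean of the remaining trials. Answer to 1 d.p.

1127.8 ms

n = 15, ΣRT = 20408, M = 1360.533
Σ(x−M)² = 11826373.73; s = √(11826373.73/14) = 919.098
Cutoffs: 1360.533 ± 2·919.098 → [-477.7, 3198.7]
Outside: 4619 → excluded.
Retained (n=14): Σ = 15789, mean = 15789/14 = 1127.786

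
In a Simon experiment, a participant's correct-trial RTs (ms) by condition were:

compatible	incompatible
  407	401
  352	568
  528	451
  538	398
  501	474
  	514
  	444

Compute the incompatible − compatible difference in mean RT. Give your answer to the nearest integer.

-1 ms

M(compatible) = 2326/5 = 465.200
M(incompatible) = 3250/7 = 464.286
Difference = 464.286 − 465.200 = -0.914 ms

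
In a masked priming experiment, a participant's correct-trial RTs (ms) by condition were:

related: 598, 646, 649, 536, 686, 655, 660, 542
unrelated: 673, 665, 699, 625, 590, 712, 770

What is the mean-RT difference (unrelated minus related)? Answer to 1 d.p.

54.8 ms

M(related) = 4972/8 = 621.500
M(unrelated) = 4734/7 = 676.286
Difference = 676.286 − 621.500 = 54.786 ms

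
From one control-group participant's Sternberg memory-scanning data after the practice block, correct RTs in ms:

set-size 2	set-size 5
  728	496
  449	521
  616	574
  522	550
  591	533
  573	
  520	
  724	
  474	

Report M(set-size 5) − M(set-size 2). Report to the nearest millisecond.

M(set-size 2) = 5197/9 = 577.444
M(set-size 5) = 2674/5 = 534.800
Difference = 534.800 − 577.444 = -42.644 ms

-43 ms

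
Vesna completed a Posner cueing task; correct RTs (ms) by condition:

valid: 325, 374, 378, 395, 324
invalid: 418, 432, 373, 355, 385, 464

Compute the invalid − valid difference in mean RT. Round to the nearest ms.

45 ms

M(valid) = 1796/5 = 359.200
M(invalid) = 2427/6 = 404.500
Difference = 404.500 − 359.200 = 45.300 ms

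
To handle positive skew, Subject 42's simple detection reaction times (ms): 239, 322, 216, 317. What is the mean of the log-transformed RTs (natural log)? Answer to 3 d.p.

5.596

ln(RT): 5.4765, 5.7746, 5.3753, 5.7589
Σ ln(RT) = 22.3852
Mean = 22.3852/4 = 5.59630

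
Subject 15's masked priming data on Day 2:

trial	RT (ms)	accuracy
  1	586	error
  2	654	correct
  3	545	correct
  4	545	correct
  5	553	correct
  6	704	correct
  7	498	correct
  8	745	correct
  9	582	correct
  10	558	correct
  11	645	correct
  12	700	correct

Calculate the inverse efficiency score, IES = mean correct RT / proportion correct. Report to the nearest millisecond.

667 ms

Correct trials (n=11): 654, 545, 545, 553, 704, 498, 745, 582, 558, 645, 700
Mean correct RT = 6729/11 = 611.7273 ms
Proportion correct = 11/12
IES = 611.7273 / (11/12) = 667.339 ms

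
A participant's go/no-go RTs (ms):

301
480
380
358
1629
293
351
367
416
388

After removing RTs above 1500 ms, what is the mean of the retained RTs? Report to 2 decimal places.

Excluded: 1629
Retained (n=9): Σ = 3334
Mean = 3334/9 = 370.4444

370.44 ms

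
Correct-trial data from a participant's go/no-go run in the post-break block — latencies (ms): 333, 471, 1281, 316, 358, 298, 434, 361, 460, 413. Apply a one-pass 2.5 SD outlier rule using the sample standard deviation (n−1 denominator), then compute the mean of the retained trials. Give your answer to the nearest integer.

n = 10, ΣRT = 4725, M = 472.500
Σ(x−M)² = 758798.50; s = √(758798.50/9) = 290.363
Cutoffs: 472.500 ± 2.5·290.363 → [-253.4, 1198.4]
Outside: 1281 → excluded.
Retained (n=9): Σ = 3444, mean = 3444/9 = 382.667

383 ms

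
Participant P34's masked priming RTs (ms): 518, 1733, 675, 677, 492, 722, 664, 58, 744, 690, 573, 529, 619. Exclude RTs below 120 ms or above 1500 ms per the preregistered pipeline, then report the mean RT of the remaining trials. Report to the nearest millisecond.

Excluded: 58, 1733
Retained (n=11): Σ = 6903
Mean = 6903/11 = 627.5455

628 ms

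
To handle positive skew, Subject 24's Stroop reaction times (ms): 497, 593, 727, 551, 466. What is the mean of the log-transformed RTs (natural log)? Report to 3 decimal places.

ln(RT): 6.2086, 6.3852, 6.5889, 6.3117, 6.1442
Σ ln(RT) = 31.6386
Mean = 31.6386/5 = 6.32773

6.328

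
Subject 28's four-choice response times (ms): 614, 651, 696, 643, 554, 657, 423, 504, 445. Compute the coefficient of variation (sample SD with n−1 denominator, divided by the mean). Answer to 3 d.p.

0.172

n = 9, Σ = 5187, M = 576.3333
Σ(x−M)² = 78756.000; s = √(78756.000/8) = 99.2195
CV = 99.2195 / 576.3333 = 0.17216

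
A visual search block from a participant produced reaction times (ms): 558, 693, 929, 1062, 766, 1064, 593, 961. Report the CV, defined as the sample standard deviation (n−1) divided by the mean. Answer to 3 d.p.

0.245

n = 8, Σ = 6626, M = 828.2500
Σ(x−M)² = 288535.500; s = √(288535.500/7) = 203.0255
CV = 203.0255 / 828.2500 = 0.24513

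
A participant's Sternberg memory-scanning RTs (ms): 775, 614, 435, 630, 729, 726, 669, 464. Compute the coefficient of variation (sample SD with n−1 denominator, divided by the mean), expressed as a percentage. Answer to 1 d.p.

19.7%

n = 8, Σ = 5042, M = 630.2500
Σ(x−M)² = 107399.500; s = √(107399.500/7) = 123.8660
CV = 123.8660 / 630.2500 = 0.19653 = 19.653%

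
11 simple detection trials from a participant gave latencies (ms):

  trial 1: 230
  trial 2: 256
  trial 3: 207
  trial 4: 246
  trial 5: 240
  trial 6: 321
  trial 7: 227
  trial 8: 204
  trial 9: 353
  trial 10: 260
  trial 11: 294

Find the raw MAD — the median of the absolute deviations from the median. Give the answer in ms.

Sorted: 204, 207, 227, 230, 240, 246, 256, 260, 294, 321, 353 → median = 246
|x − 246|: 16, 10, 39, 0, 6, 75, 19, 42, 107, 14, 48
Sorted deviations: 0, 6, 10, 14, 16, 19, 39, 42, 48, 75, 107 → MAD = 19

19 ms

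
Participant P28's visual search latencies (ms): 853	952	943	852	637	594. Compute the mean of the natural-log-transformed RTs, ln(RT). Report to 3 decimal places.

6.675

ln(RT): 6.7488, 6.8586, 6.8491, 6.7476, 6.4568, 6.3869
Σ ln(RT) = 40.0476
Mean = 40.0476/6 = 6.67460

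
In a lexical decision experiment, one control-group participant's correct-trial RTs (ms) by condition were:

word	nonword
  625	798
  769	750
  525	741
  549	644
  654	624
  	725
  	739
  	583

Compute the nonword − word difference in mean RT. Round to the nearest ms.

76 ms

M(word) = 3122/5 = 624.400
M(nonword) = 5604/8 = 700.500
Difference = 700.500 − 624.400 = 76.100 ms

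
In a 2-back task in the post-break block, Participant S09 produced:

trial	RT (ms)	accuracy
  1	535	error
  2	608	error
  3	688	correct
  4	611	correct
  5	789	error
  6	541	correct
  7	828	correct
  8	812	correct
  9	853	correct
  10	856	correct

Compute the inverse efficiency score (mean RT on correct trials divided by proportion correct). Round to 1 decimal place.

1059.0 ms

Correct trials (n=7): 688, 611, 541, 828, 812, 853, 856
Mean correct RT = 5189/7 = 741.2857 ms
Proportion correct = 7/10
IES = 741.2857 / (7/10) = 1058.980 ms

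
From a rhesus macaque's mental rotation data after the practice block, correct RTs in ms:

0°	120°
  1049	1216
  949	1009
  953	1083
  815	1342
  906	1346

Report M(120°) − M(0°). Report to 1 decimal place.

M(0°) = 4672/5 = 934.400
M(120°) = 5996/5 = 1199.200
Difference = 1199.200 − 934.400 = 264.800 ms

264.8 ms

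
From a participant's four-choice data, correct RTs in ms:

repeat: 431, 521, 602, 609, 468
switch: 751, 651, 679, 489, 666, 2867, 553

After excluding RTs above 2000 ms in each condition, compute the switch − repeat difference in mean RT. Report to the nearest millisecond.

switch: exclude 2867
M(repeat) = 2631/5 = 526.200
M(switch) = 3789/6 = 631.500
Difference = 631.500 − 526.200 = 105.300 ms

105 ms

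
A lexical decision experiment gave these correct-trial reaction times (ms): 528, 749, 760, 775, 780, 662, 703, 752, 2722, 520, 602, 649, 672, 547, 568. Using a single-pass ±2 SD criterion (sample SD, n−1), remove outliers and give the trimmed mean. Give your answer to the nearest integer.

n = 15, ΣRT = 11989, M = 799.267
Σ(x−M)² = 4078664.93; s = √(4078664.93/14) = 539.753
Cutoffs: 799.267 ± 2·539.753 → [-280.2, 1878.8]
Outside: 2722 → excluded.
Retained (n=14): Σ = 9267, mean = 9267/14 = 661.929

662 ms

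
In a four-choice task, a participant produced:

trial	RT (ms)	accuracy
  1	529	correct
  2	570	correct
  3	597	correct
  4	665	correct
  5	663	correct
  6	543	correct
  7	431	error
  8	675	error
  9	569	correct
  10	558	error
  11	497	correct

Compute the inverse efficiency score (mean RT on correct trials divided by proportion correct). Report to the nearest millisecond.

796 ms

Correct trials (n=8): 529, 570, 597, 665, 663, 543, 569, 497
Mean correct RT = 4633/8 = 579.1250 ms
Proportion correct = 8/11
IES = 579.1250 / (8/11) = 796.297 ms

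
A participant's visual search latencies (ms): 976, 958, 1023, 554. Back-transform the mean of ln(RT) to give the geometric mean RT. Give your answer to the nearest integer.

853 ms

ln(RT): 6.8835, 6.8648, 6.9305, 6.3172
Mean ln(RT) = 26.9960/4 = 6.74899
Geometric mean = exp(6.74899) = 853.20 ms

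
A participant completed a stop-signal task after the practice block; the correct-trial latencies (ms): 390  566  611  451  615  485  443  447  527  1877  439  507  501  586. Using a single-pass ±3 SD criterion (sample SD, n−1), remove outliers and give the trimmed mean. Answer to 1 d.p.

n = 14, ΣRT = 8445, M = 603.214
Σ(x−M)² = 1809566.36; s = √(1809566.36/13) = 373.092
Cutoffs: 603.214 ± 3·373.092 → [-516.1, 1722.5]
Outside: 1877 → excluded.
Retained (n=13): Σ = 6568, mean = 6568/13 = 505.231

505.2 ms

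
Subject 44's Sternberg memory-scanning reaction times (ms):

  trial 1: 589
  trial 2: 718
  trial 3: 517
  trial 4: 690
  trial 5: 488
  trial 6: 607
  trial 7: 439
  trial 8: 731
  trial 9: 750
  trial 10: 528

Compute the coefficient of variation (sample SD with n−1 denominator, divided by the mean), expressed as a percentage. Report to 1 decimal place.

18.4%

n = 10, Σ = 6057, M = 605.7000
Σ(x−M)² = 112068.100; s = √(112068.100/9) = 111.5886
CV = 111.5886 / 605.7000 = 0.18423 = 18.423%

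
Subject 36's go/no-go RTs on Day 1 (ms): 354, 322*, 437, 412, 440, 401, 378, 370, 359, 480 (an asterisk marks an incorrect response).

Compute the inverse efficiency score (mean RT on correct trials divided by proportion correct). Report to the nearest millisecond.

Correct trials (n=9): 354, 437, 412, 440, 401, 378, 370, 359, 480
Mean correct RT = 3631/9 = 403.4444 ms
Proportion correct = 9/10
IES = 403.4444 / (9/10) = 448.272 ms

448 ms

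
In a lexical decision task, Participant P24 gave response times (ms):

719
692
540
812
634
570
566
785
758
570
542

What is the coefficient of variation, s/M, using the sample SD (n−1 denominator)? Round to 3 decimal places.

n = 11, Σ = 7188, M = 653.4545
Σ(x−M)² = 106402.727; s = √(106402.727/10) = 103.1517
CV = 103.1517 / 653.4545 = 0.15786

0.158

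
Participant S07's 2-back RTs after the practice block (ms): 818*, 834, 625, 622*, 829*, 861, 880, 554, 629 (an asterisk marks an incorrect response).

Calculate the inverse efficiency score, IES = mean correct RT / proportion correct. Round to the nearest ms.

Correct trials (n=6): 834, 625, 861, 880, 554, 629
Mean correct RT = 4383/6 = 730.5000 ms
Proportion correct = 6/9
IES = 730.5000 / (6/9) = 1095.750 ms

1096 ms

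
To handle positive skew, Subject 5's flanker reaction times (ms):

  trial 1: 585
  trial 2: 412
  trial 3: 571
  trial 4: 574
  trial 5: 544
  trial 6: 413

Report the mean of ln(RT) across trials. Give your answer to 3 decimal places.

6.236

ln(RT): 6.3716, 6.0210, 6.3474, 6.3526, 6.2989, 6.0234
Σ ln(RT) = 37.4151
Mean = 37.4151/6 = 6.23584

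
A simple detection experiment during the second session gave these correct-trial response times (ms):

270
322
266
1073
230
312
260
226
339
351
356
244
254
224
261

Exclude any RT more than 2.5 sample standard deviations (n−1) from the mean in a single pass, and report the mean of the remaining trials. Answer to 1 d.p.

n = 15, ΣRT = 4988, M = 332.533
Σ(x−M)² = 616119.73; s = √(616119.73/14) = 209.782
Cutoffs: 332.533 ± 2.5·209.782 → [-191.9, 857.0]
Outside: 1073 → excluded.
Retained (n=14): Σ = 3915, mean = 3915/14 = 279.643

279.6 ms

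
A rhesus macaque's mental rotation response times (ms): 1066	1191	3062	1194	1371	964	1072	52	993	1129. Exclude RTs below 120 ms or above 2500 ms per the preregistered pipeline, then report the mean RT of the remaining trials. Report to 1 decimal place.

1122.5 ms

Excluded: 52, 3062
Retained (n=8): Σ = 8980
Mean = 8980/8 = 1122.5000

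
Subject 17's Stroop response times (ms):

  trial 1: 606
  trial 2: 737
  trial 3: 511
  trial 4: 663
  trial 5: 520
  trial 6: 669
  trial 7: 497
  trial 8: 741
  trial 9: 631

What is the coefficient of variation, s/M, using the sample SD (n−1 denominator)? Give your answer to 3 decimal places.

n = 9, Σ = 5575, M = 619.4444
Σ(x−M)² = 69904.222; s = √(69904.222/8) = 93.4774
CV = 93.4774 / 619.4444 = 0.15091

0.151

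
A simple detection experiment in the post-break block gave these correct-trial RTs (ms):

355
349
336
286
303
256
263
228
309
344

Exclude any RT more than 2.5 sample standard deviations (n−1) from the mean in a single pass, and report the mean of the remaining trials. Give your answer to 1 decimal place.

n = 10, ΣRT = 3029, M = 302.900
Σ(x−M)² = 17348.90; s = √(17348.90/9) = 43.905
Cutoffs: 302.900 ± 2.5·43.905 → [193.1, 412.7]
No RTs fall outside the cutoffs; all 10 retained. Mean = 3029/10 = 302.900

302.9 ms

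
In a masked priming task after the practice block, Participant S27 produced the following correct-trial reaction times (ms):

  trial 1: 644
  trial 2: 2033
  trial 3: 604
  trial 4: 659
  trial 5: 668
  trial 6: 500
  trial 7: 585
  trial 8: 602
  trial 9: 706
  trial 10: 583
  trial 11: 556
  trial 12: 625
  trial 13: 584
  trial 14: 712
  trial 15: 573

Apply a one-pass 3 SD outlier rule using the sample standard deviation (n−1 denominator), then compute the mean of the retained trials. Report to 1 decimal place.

n = 15, ΣRT = 10634, M = 708.933
Σ(x−M)² = 1923392.93; s = √(1923392.93/14) = 370.655
Cutoffs: 708.933 ± 3·370.655 → [-403.0, 1820.9]
Outside: 2033 → excluded.
Retained (n=14): Σ = 8601, mean = 8601/14 = 614.357

614.4 ms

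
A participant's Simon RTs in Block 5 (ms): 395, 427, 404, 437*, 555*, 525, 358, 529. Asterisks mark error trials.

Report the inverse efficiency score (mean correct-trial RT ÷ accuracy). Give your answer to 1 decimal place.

586.2 ms

Correct trials (n=6): 395, 427, 404, 525, 358, 529
Mean correct RT = 2638/6 = 439.6667 ms
Proportion correct = 6/8
IES = 439.6667 / (6/8) = 586.222 ms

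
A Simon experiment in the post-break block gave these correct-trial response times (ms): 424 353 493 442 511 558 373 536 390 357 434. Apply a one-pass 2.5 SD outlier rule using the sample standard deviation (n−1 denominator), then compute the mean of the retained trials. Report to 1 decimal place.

n = 11, ΣRT = 4871, M = 442.818
Σ(x−M)² = 52645.64; s = √(52645.64/10) = 72.557
Cutoffs: 442.818 ± 2.5·72.557 → [261.4, 624.2]
No RTs fall outside the cutoffs; all 11 retained. Mean = 4871/11 = 442.818

442.8 ms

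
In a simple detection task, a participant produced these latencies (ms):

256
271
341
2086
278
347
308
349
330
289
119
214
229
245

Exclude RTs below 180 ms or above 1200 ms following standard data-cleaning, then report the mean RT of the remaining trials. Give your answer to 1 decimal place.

288.1 ms

Excluded: 119, 2086
Retained (n=12): Σ = 3457
Mean = 3457/12 = 288.0833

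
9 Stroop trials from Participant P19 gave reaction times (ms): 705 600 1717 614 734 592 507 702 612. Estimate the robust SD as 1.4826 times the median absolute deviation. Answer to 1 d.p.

Sorted: 507, 592, 600, 612, 614, 702, 705, 734, 1717 → median = 614
|x − 614| sorted: 0, 2, 14, 22, 88, 91, 107, 120, 1103 → MAD = 88
Robust SD ≈ 1.4826 × 88 = 130.469

130.5 ms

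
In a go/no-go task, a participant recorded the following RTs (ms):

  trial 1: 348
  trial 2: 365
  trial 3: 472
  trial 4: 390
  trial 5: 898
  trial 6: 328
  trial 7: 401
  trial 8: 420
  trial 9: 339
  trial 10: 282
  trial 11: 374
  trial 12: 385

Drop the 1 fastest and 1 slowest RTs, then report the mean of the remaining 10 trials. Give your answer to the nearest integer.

Sorted: 282, 328, 339, 348, 365, 374, 385, 390, 401, 420, 472, 898
Drop lowest 1 (282) and highest 1 (898)
Remaining (n=10): Σ = 3822, mean = 3822/10 = 382.200

382 ms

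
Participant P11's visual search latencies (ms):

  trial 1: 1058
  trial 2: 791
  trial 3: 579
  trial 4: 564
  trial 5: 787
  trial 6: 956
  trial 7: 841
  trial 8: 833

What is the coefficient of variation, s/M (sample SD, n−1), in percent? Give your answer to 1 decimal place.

n = 8, Σ = 6409, M = 801.1250
Σ(x−M)² = 198446.875; s = √(198446.875/7) = 168.3733
CV = 168.3733 / 801.1250 = 0.21017 = 21.017%

21.0%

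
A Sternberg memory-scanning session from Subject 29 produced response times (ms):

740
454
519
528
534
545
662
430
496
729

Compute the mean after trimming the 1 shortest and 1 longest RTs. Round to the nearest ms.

558 ms

Sorted: 430, 454, 496, 519, 528, 534, 545, 662, 729, 740
Drop lowest 1 (430) and highest 1 (740)
Remaining (n=8): Σ = 4467, mean = 4467/8 = 558.375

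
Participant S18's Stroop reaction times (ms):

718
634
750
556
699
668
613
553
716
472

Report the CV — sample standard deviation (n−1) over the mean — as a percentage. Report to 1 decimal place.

14.0%

n = 10, Σ = 6379, M = 637.9000
Σ(x−M)² = 71794.900; s = √(71794.900/9) = 89.3152
CV = 89.3152 / 637.9000 = 0.14001 = 14.001%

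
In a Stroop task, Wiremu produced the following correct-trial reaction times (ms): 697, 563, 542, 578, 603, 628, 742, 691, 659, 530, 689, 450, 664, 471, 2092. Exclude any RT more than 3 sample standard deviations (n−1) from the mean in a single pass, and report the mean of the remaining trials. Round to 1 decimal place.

n = 15, ΣRT = 10599, M = 706.600
Σ(x−M)² = 2159013.60; s = √(2159013.60/14) = 392.703
Cutoffs: 706.600 ± 3·392.703 → [-471.5, 1884.7]
Outside: 2092 → excluded.
Retained (n=14): Σ = 8507, mean = 8507/14 = 607.643

607.6 ms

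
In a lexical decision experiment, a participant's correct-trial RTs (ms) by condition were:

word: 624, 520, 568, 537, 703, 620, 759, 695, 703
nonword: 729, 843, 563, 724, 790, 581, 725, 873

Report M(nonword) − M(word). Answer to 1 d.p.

91.9 ms

M(word) = 5729/9 = 636.556
M(nonword) = 5828/8 = 728.500
Difference = 728.500 − 636.556 = 91.944 ms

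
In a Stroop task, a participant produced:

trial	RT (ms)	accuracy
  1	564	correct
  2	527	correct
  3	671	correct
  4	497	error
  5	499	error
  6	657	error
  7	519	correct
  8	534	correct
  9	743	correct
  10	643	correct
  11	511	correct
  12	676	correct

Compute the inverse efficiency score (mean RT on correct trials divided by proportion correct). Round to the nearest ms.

Correct trials (n=9): 564, 527, 671, 519, 534, 743, 643, 511, 676
Mean correct RT = 5388/9 = 598.6667 ms
Proportion correct = 9/12
IES = 598.6667 / (9/12) = 798.222 ms

798 ms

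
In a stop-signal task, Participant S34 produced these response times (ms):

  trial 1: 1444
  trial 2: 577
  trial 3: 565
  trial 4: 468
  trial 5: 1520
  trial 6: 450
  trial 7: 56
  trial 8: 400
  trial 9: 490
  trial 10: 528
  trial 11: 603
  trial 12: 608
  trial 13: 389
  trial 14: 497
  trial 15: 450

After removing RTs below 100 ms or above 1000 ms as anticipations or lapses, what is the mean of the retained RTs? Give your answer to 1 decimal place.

Excluded: 56, 1444, 1520
Retained (n=12): Σ = 6025
Mean = 6025/12 = 502.0833

502.1 ms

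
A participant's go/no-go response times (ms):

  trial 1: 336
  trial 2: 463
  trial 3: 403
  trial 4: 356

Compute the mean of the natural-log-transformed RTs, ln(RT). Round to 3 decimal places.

5.957

ln(RT): 5.8171, 6.1377, 5.9989, 5.8749
Σ ln(RT) = 23.8287
Mean = 23.8287/4 = 5.95718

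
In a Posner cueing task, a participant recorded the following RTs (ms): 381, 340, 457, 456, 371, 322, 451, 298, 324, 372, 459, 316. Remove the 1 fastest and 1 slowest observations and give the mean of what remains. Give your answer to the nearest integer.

Sorted: 298, 316, 322, 324, 340, 371, 372, 381, 451, 456, 457, 459
Drop lowest 1 (298) and highest 1 (459)
Remaining (n=10): Σ = 3790, mean = 3790/10 = 379.000

379 ms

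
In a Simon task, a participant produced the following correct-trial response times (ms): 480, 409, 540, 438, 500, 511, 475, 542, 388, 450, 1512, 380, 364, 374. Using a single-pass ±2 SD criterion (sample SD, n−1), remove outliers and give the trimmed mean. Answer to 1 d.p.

450.1 ms

n = 14, ΣRT = 7363, M = 525.929
Σ(x−M)² = 1095182.93; s = √(1095182.93/13) = 290.250
Cutoffs: 525.929 ± 2·290.250 → [-54.6, 1106.4]
Outside: 1512 → excluded.
Retained (n=13): Σ = 5851, mean = 5851/13 = 450.077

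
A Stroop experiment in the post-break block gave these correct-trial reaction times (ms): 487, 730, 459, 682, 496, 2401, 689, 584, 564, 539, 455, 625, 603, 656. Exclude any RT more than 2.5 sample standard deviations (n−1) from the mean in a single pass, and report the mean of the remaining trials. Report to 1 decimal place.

582.2 ms

n = 14, ΣRT = 9970, M = 712.143
Σ(x−M)² = 3172615.71; s = √(3172615.71/13) = 494.012
Cutoffs: 712.143 ± 2.5·494.012 → [-522.9, 1947.2]
Outside: 2401 → excluded.
Retained (n=13): Σ = 7569, mean = 7569/13 = 582.231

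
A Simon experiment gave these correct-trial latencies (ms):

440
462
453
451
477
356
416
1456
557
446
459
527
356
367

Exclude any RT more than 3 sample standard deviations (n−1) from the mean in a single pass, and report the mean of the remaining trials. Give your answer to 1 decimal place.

443.6 ms

n = 14, ΣRT = 7223, M = 515.929
Σ(x−M)² = 995358.93; s = √(995358.93/13) = 276.706
Cutoffs: 515.929 ± 3·276.706 → [-314.2, 1346.0]
Outside: 1456 → excluded.
Retained (n=13): Σ = 5767, mean = 5767/13 = 443.615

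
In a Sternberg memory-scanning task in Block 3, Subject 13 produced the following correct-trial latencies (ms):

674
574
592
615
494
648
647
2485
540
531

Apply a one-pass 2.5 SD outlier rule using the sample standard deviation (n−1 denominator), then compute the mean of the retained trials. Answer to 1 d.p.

n = 10, ΣRT = 7800, M = 780.000
Σ(x−M)² = 3259776.00; s = √(3259776.00/9) = 601.828
Cutoffs: 780.000 ± 2.5·601.828 → [-724.6, 2284.6]
Outside: 2485 → excluded.
Retained (n=9): Σ = 5315, mean = 5315/9 = 590.556

590.6 ms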